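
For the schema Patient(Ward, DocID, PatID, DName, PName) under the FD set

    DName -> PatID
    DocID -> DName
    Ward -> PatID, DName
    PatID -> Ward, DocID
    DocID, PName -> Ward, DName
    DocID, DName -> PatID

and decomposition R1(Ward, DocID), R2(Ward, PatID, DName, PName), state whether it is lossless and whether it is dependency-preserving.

lossless and dependency-preserving

Lossless test: (Ward)⁺ = {Ward, DocID, PatID, DName}, which contains all of one fragment — lossless.
Dependency preservation: DocID → DName; PatID → Ward, DocID; DocID, PName → Ward, DName; DocID, DName → PatID are not contained in any single fragment, but the restricted closure of each left-hand side across the fragments still reaches the right-hand side; the remaining FDs each lie inside some fragment. All dependencies are preserved.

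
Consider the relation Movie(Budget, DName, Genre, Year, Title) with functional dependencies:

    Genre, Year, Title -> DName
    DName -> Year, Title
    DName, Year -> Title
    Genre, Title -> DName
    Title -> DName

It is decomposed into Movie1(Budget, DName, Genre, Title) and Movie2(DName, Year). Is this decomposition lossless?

Common attributes: Movie1 ∩ Movie2 = {DName}.
Closure of {DName}: DName → Year, Title applies, adding Year, Title. So (DName)⁺ = {DName, Year, Title}.
This closure contains every attribute of Movie2, so Movie1 ∩ Movie2 → Movie2. The join is lossless.

Yes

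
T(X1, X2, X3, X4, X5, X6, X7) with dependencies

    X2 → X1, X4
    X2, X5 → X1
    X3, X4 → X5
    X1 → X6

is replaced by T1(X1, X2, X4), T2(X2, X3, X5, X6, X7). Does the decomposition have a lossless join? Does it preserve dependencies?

lossless but not dependency-preserving

Lossless test: (X2)⁺ = {X1, X2, X4, X6}, which contains all of one fragment — lossless.
Dependency preservation: the restricted closure of {X3, X4} across the fragments never reaches {X5}, so X3, X4 → X5 cannot be enforced without a join — not preserved.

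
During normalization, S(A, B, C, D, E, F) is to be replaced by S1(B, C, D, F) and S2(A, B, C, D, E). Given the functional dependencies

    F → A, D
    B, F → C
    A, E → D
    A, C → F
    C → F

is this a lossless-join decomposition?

Common attributes: S1 ∩ S2 = {B, C, D}.
Closure of {B, C, D}: C → F applies, adding F; F → A, D applies, adding A. So (B, C, D)⁺ = {A, B, C, D, F}.
This closure contains every attribute of S1, so S1 ∩ S2 → S1. The join is lossless.

Yes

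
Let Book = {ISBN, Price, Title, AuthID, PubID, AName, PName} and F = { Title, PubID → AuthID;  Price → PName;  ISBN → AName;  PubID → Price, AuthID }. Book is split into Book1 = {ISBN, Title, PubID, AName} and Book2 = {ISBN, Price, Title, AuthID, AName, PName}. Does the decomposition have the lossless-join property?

Common attributes: Book1 ∩ Book2 = {ISBN, Title, AName}.
No dependency enlarges {ISBN, Title, AName}, so (ISBN, Title, AName)⁺ = {ISBN, Title, AName}.
The closure contains neither all of Book1 = {ISBN, Title, PubID, AName} nor all of Book2 = {ISBN, Price, Title, AuthID, AName, PName}, so the common attributes are not a superkey of either fragment. The join is lossy.

No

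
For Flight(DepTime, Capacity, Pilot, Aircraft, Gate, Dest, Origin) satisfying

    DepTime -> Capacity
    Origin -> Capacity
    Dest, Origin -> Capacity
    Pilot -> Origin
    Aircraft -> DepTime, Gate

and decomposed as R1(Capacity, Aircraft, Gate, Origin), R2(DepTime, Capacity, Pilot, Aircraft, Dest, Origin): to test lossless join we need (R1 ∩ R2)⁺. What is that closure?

DepTime, Capacity, Aircraft, Gate, Origin

R1 ∩ R2 = {Capacity, Aircraft, Origin}.
Aircraft → DepTime, Gate applies, adding DepTime, Gate
Closure: {DepTime, Capacity, Aircraft, Gate, Origin}.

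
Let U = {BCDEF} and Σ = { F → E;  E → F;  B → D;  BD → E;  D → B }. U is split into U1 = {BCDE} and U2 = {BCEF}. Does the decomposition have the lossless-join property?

Common attributes: U1 ∩ U2 = {BCE}.
Closure of {BCE}: E → F applies, adding F; B → D applies, adding D. So (BCE)⁺ = {BCDEF}.
This closure contains every attribute of U1, so U1 ∩ U2 → U1. The join is lossless.

Yes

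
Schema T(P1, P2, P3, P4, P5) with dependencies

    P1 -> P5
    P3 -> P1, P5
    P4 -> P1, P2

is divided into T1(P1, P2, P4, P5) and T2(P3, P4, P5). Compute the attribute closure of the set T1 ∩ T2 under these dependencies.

T1 ∩ T2 = {P4, P5}.
P4 → P1, P2 applies, adding P1, P2
Closure: {P1, P2, P4, P5}.

P1, P2, P4, P5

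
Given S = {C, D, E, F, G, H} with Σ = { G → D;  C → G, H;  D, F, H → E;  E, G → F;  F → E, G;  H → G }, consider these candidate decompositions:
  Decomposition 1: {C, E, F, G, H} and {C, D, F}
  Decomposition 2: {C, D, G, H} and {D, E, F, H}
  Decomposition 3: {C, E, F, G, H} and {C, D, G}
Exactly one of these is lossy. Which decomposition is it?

Decomposition 1: common = {C, F}, closure = {C, D, E, F, G, H} → lossless.
Decomposition 2: common = {D, H}, closure = {D, G, H} → lossy.
Decomposition 3: common = {C, G}, closure = {C, D, G, H} → lossless.

Decomposition 2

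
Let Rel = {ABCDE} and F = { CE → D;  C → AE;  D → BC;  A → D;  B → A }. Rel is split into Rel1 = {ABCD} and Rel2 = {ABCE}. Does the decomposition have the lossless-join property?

Yes

Common attributes: Rel1 ∩ Rel2 = {ABC}.
Closure of {ABC}: C → AE applies, adding E; A → D applies, adding D. So (ABC)⁺ = {ABCDE}.
This closure contains every attribute of Rel1, so Rel1 ∩ Rel2 → Rel1. The join is lossless.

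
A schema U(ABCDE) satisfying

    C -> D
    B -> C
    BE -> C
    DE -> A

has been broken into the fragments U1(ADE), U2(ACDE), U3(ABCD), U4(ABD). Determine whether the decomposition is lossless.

Chase test. Columns are ABCDE; row i has aⱼ where attribute j ∈ Ui, else bᵢⱼ.
Initial tableau (one row per fragment):
  row 1: a1 b12 b13 a4 a5
  row 2: a1 b22 a3 a4 a5
  row 3: a1 a2 a3 a4 b35
  row 4: a1 a2 b43 a4 b45
Rows 3 and 4 agree on B; apply B→C and equate their C entries.
No row becomes fully distinguished — the join is lossy.

No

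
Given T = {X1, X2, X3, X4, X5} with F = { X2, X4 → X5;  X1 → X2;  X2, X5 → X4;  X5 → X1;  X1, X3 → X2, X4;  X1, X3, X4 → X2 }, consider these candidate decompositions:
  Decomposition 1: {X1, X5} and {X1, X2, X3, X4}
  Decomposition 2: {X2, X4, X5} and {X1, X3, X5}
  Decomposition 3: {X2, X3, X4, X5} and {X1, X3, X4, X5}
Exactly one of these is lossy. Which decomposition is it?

Decomposition 1

Decomposition 1: common = {X1}, closure = {X1, X2} → lossy.
Decomposition 2: common = {X5}, closure = {X1, X2, X4, X5} → lossless.
Decomposition 3: common = {X3, X4, X5}, closure = {X1, X2, X3, X4, X5} → lossless.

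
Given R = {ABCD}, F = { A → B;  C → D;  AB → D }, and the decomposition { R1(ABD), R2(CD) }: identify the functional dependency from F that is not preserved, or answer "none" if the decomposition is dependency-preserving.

A → B lies within R1.
C → D lies within R2.
AB → D lies within R1.
Every dependency is enforceable on the fragments, so the decomposition is dependency-preserving.

none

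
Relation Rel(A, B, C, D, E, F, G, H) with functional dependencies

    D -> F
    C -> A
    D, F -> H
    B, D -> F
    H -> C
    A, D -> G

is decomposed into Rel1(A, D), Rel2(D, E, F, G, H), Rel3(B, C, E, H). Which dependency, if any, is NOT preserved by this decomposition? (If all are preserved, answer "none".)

C -> A

Check C → A: no single fragment contains all of {A, C}, and the restricted closure of {C} across the fragments never reaches {A}.
D → F is preserved.
D, F → H is preserved.
B, D → F is preserved.
H → C is preserved.
A, D → G is preserved.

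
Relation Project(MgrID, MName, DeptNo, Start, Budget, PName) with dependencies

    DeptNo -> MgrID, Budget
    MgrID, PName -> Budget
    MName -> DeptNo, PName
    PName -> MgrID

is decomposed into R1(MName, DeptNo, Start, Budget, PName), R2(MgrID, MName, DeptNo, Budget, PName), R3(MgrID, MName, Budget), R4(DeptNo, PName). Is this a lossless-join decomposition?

Chase test. Columns are MgrID, MName, DeptNo, Start, Budget, PName; row i has aⱼ where attribute j ∈ Ri, else bᵢⱼ.
Initial tableau (one row per fragment):
  row 1: b11 a2 a3 a4 a5 a6
  row 2: a1 a2 a3 b24 a5 a6
  row 3: a1 a2 b33 b34 a5 b36
  row 4: b41 b42 a3 b44 b45 a6
Rows 1 and 2 agree on DeptNo; apply DeptNo→MgrID, Budget and equate their MgrID, Budget entries.
Rows 1 and 4 agree on DeptNo; apply DeptNo→MgrID, Budget and equate their MgrID, Budget entries.
Rows 1 and 3 agree on MName; apply MName→DeptNo, PName and equate their DeptNo, PName entries.
Row 1 is now all distinguished symbols — the join is lossless.

Yes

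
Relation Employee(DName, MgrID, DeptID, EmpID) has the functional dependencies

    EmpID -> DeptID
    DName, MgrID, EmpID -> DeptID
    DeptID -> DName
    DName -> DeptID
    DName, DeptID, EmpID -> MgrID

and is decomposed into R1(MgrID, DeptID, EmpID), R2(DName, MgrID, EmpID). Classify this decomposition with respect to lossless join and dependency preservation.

lossless but not dependency-preserving

Lossless test: (MgrID, EmpID)⁺ = {DName, MgrID, DeptID, EmpID}, which contains all of one fragment — lossless.
Dependency preservation: the restricted closure of {DeptID} across the fragments never reaches {DName}, so DeptID → DName cannot be enforced without a join — not preserved.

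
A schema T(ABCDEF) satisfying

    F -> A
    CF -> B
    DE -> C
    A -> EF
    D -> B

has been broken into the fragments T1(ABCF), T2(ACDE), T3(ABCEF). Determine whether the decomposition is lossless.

Chase test. Columns are ABCDEF; row i has aⱼ where attribute j ∈ Ti, else bᵢⱼ.
Initial tableau (one row per fragment):
  row 1: a1 a2 a3 b14 b15 a6
  row 2: a1 b22 a3 a4 a5 b26
  row 3: a1 a2 a3 b34 a5 a6
Rows 1 and 2 agree on A; apply A→EF and equate their EF entries.
Rows 1 and 2 agree on CF; apply CF→B and equate their B entries.
Row 2 is now all distinguished symbols — the join is lossless.

Yes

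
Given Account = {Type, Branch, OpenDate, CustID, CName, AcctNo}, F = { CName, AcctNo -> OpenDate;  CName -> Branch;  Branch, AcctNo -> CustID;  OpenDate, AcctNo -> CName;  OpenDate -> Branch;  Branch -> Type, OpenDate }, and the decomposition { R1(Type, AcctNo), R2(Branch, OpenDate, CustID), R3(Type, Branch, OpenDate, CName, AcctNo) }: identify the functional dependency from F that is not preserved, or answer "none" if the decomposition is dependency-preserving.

Branch, AcctNo -> CustID

Check Branch, AcctNo → CustID: no single fragment contains all of {Branch, CustID, AcctNo}, and the restricted closure of {Branch, AcctNo} across the fragments never reaches {CustID}.
CName, AcctNo → OpenDate is preserved.
CName → Branch is preserved.
OpenDate, AcctNo → CName is preserved.
OpenDate → Branch is preserved.
Branch → Type, OpenDate is preserved.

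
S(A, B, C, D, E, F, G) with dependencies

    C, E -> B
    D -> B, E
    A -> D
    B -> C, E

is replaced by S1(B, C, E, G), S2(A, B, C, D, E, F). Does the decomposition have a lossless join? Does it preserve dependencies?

lossy but dependency-preserving

Lossless test: (B, C, E)⁺ = {B, C, E}, which is a superkey of neither fragment — lossy.
Dependency preservation: every FD's attributes lie within a single fragment, so each can be enforced locally — preserved.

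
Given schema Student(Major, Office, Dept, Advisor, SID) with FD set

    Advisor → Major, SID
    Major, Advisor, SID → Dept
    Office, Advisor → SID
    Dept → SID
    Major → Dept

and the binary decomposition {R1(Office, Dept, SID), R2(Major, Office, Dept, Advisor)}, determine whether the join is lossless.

Common attributes: R1 ∩ R2 = {Office, Dept}.
Closure of {Office, Dept}: Dept → SID applies, adding SID. So (Office, Dept)⁺ = {Office, Dept, SID}.
This closure contains every attribute of R1, so R1 ∩ R2 → R1. The join is lossless.

Yes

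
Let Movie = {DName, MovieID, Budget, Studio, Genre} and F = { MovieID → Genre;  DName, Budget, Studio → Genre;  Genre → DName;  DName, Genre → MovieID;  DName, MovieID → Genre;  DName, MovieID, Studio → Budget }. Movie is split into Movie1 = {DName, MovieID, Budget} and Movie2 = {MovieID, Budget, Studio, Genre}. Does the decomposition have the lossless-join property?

Yes

Common attributes: Movie1 ∩ Movie2 = {MovieID, Budget}.
Closure of {MovieID, Budget}: MovieID → Genre applies, adding Genre; Genre → DName applies, adding DName. So (MovieID, Budget)⁺ = {DName, MovieID, Budget, Genre}.
This closure contains every attribute of Movie1, so Movie1 ∩ Movie2 → Movie1. The join is lossless.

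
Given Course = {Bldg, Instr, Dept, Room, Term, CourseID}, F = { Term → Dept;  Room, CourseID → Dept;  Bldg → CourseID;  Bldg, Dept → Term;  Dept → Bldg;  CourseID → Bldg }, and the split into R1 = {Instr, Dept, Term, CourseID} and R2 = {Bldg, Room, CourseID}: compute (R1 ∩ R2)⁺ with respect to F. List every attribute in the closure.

Bldg, CourseID

R1 ∩ R2 = {CourseID}.
CourseID → Bldg applies, adding Bldg
Closure: {Bldg, CourseID}.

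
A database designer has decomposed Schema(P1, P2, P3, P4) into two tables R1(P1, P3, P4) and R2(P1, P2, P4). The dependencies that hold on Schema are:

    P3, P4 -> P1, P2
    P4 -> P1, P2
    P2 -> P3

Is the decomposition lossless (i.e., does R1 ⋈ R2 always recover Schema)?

Common attributes: R1 ∩ R2 = {P1, P4}.
Closure of {P1, P4}: P4 → P1, P2 applies, adding P2; P2 → P3 applies, adding P3. So (P1, P4)⁺ = {P1, P2, P3, P4}.
This closure contains every attribute of R1, so R1 ∩ R2 → R1. The join is lossless.

Yes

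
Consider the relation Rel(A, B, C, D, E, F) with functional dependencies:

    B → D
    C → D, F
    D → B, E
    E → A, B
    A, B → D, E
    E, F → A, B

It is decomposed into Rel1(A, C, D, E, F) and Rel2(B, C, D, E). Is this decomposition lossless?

Common attributes: Rel1 ∩ Rel2 = {C, D, E}.
Closure of {C, D, E}: C → D, F applies, adding F; D → B, E applies, adding B; E → A, B applies, adding A. So (C, D, E)⁺ = {A, B, C, D, E, F}.
This closure contains every attribute of Rel1, so Rel1 ∩ Rel2 → Rel1. The join is lossless.

Yes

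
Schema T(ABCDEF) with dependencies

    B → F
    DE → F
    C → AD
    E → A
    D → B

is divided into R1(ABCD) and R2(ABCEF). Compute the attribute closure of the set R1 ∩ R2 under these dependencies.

R1 ∩ R2 = {ABC}.
B → F applies, adding F
C → AD applies, adding D
Closure: {ABCDF}.

ABCDF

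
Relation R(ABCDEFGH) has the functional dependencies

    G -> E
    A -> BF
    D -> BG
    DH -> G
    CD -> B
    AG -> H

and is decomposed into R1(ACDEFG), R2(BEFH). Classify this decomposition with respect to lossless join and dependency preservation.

lossy and not dependency-preserving

Lossless test: (EF)⁺ = {EF}, which is a superkey of neither fragment — lossy.
Dependency preservation: the restricted closure of {A} across the fragments never reaches {BF}, so A → BF cannot be enforced without a join — not preserved.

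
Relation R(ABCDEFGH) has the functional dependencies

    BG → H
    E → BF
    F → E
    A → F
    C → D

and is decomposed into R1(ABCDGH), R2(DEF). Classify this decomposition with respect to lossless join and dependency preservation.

Lossless test: (D)⁺ = {D}, which is a superkey of neither fragment — lossy.
Dependency preservation: the restricted closure of {E} across the fragments never reaches {BF}, so E → BF cannot be enforced without a join — not preserved.

lossy and not dependency-preserving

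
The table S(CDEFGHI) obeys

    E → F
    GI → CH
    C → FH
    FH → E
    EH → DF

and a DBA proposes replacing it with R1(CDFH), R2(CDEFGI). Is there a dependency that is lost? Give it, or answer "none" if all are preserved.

Check FH → E: no single fragment contains all of {EFH}, and the restricted closure of {FH} across the fragments never reaches {E}.
E → F is preserved.
GI → CH is preserved.
C → FH is preserved.
EH → DF is preserved.

FH → E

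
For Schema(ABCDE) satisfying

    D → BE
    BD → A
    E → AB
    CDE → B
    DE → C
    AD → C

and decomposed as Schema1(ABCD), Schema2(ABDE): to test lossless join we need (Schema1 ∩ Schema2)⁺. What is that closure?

Schema1 ∩ Schema2 = {ABD}.
D → BE applies, adding E
DE → C applies, adding C
Closure: {ABCDE}.

ABCDE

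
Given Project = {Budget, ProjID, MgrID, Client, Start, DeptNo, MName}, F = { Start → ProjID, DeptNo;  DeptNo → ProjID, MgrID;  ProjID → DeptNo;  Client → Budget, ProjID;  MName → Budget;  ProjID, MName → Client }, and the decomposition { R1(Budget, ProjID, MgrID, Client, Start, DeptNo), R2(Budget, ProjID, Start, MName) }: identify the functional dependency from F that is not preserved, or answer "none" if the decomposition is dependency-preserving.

ProjID, MName → Client

Check ProjID, MName → Client: no single fragment contains all of {ProjID, Client, MName}, and the restricted closure of {ProjID, MName} across the fragments never reaches {Client}.
Start → ProjID, DeptNo is preserved.
DeptNo → ProjID, MgrID is preserved.
ProjID → DeptNo is preserved.
Client → Budget, ProjID is preserved.
MName → Budget is preserved.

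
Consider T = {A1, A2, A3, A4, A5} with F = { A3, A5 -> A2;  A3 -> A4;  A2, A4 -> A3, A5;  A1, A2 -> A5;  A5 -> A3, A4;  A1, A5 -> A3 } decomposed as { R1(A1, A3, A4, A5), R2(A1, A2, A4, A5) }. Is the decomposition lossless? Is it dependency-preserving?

lossless and dependency-preserving

Lossless test: (A1, A4, A5)⁺ = {A1, A2, A3, A4, A5}, which contains all of one fragment — lossless.
Dependency preservation: A3, A5 → A2; A2, A4 → A3, A5 are not contained in any single fragment, but the restricted closure of each left-hand side across the fragments still reaches the right-hand side; the remaining FDs each lie inside some fragment. All dependencies are preserved.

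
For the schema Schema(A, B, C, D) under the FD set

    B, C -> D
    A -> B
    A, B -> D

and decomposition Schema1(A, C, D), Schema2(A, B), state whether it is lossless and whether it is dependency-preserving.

Lossless test: (A)⁺ = {A, B, D}, which contains all of one fragment — lossless.
Dependency preservation: the restricted closure of {B, C} across the fragments never reaches {D}, so B, C → D cannot be enforced without a join — not preserved.

lossless but not dependency-preserving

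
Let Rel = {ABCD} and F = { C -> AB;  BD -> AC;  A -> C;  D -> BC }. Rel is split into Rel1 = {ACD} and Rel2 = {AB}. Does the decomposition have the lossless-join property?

Yes

Common attributes: Rel1 ∩ Rel2 = {A}.
Closure of {A}: A → C applies, adding C; C → AB applies, adding B. So (A)⁺ = {ABC}.
This closure contains every attribute of Rel2, so Rel1 ∩ Rel2 → Rel2. The join is lossless.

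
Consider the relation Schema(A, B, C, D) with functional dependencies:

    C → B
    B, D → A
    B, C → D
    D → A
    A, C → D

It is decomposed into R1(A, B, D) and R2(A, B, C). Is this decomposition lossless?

No

Common attributes: R1 ∩ R2 = {A, B}.
No dependency enlarges {A, B}, so (A, B)⁺ = {A, B}.
The closure contains neither all of R1 = {A, B, D} nor all of R2 = {A, B, C}, so the common attributes are not a superkey of either fragment. The join is lossy.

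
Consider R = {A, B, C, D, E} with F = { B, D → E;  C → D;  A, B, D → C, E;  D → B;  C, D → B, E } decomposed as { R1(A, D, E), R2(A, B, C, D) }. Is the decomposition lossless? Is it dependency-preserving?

lossless and dependency-preserving

Lossless test: (A, D)⁺ = {A, B, C, D, E}, which contains all of one fragment — lossless.
Dependency preservation: B, D → E; A, B, D → C, E; C, D → B, E are not contained in any single fragment, but the restricted closure of each left-hand side across the fragments still reaches the right-hand side; the remaining FDs each lie inside some fragment. All dependencies are preserved.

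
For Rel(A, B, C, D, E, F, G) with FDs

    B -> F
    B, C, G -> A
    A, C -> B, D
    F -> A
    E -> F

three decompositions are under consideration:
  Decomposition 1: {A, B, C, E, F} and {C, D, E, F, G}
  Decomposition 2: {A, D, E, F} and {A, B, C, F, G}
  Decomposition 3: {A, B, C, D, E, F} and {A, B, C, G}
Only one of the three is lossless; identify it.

Decomposition 1: common = {C, E, F}, closure = {A, B, C, D, E, F} → lossless.
Decomposition 2: common = {A, F}, closure = {A, F} → lossy.
Decomposition 3: common = {A, B, C}, closure = {A, B, C, D, F} → lossy.

Decomposition 1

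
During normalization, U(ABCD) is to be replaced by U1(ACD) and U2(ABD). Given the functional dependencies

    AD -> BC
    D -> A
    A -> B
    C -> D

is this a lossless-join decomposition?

Yes

Common attributes: U1 ∩ U2 = {AD}.
Closure of {AD}: AD → BC applies, adding BC. So (AD)⁺ = {ABCD}.
This closure contains every attribute of U1, so U1 ∩ U2 → U1. The join is lossless.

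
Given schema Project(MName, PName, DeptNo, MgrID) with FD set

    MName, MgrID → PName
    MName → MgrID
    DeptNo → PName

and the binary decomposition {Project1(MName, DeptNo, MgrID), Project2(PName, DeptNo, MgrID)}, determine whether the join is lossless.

Common attributes: Project1 ∩ Project2 = {DeptNo, MgrID}.
Closure of {DeptNo, MgrID}: DeptNo → PName applies, adding PName. So (DeptNo, MgrID)⁺ = {PName, DeptNo, MgrID}.
This closure contains every attribute of Project2, so Project1 ∩ Project2 → Project2. The join is lossless.

Yes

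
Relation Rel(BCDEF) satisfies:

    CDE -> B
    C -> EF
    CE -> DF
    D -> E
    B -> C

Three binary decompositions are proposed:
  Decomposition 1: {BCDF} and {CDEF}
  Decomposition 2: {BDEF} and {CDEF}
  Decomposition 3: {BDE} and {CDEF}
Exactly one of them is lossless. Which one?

Decomposition 1: common = {CDF}, closure = {BCDEF} → lossless.
Decomposition 2: common = {DEF}, closure = {DEF} → lossy.
Decomposition 3: common = {DE}, closure = {DE} → lossy.

Decomposition 1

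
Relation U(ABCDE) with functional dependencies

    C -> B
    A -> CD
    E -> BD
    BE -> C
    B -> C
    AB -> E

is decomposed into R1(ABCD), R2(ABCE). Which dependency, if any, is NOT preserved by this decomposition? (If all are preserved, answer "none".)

E -> BD

Check E → BD: no single fragment contains all of {BDE}, and the restricted closure of {E} across the fragments never reaches {BD}.
C → B is preserved.
A → CD is preserved.
BE → C is preserved.
B → C is preserved.
AB → E is preserved.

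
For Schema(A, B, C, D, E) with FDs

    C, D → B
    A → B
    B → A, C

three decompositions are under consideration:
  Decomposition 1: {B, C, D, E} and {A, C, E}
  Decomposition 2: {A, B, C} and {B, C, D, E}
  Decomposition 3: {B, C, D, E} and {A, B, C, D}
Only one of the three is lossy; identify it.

Decomposition 1

Decomposition 1: common = {C, E}, closure = {C, E} → lossy.
Decomposition 2: common = {B, C}, closure = {A, B, C} → lossless.
Decomposition 3: common = {B, C, D}, closure = {A, B, C, D} → lossless.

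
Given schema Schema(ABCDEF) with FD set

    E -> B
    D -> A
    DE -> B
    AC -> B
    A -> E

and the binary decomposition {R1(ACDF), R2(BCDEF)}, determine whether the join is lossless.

Yes

Common attributes: R1 ∩ R2 = {CDF}.
Closure of {CDF}: D → A applies, adding A; AC → B applies, adding B; A → E applies, adding E. So (CDF)⁺ = {ABCDEF}.
This closure contains every attribute of R1, so R1 ∩ R2 → R1. The join is lossless.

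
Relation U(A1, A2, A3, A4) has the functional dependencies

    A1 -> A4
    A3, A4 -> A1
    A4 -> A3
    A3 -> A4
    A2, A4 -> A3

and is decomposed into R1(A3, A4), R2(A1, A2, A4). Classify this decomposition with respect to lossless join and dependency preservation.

lossless and dependency-preserving

Lossless test: (A4)⁺ = {A1, A3, A4}, which contains all of one fragment — lossless.
Dependency preservation: A3, A4 → A1; A2, A4 → A3 are not contained in any single fragment, but the restricted closure of each left-hand side across the fragments still reaches the right-hand side; the remaining FDs each lie inside some fragment. All dependencies are preserved.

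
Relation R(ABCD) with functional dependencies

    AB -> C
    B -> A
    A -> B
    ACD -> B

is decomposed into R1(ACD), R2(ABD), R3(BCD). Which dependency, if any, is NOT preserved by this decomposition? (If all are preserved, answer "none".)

AB → C: restricted closure across fragments reaches C.
B → A lies within R2.
A → B lies within R2.
ACD → B: restricted closure across fragments reaches B.
Every dependency is enforceable on the fragments, so the decomposition is dependency-preserving.

none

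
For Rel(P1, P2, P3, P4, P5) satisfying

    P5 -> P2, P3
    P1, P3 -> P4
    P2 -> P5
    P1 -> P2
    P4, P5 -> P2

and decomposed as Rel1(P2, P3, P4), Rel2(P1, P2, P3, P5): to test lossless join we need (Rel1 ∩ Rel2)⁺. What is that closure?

P2, P3, P5

Rel1 ∩ Rel2 = {P2, P3}.
P2 → P5 applies, adding P5
Closure: {P2, P3, P5}.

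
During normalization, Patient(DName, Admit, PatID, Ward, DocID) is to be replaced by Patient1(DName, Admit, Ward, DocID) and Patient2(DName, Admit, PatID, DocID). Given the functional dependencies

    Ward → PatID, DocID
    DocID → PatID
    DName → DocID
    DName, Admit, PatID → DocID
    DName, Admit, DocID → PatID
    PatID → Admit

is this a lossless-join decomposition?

Yes

Common attributes: Patient1 ∩ Patient2 = {DName, Admit, DocID}.
Closure of {DName, Admit, DocID}: DocID → PatID applies, adding PatID. So (DName, Admit, DocID)⁺ = {DName, Admit, PatID, DocID}.
This closure contains every attribute of Patient2, so Patient1 ∩ Patient2 → Patient2. The join is lossless.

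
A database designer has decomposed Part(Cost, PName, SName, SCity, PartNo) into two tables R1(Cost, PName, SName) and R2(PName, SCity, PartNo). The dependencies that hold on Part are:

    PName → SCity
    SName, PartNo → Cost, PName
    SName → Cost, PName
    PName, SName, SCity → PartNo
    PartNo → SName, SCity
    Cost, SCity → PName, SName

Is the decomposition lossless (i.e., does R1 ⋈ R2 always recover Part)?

No

Common attributes: R1 ∩ R2 = {PName}.
Closure of {PName}: PName → SCity applies, adding SCity. So (PName)⁺ = {PName, SCity}.
The closure contains neither all of R1 = {Cost, PName, SName} nor all of R2 = {PName, SCity, PartNo}, so the common attributes are not a superkey of either fragment. The join is lossy.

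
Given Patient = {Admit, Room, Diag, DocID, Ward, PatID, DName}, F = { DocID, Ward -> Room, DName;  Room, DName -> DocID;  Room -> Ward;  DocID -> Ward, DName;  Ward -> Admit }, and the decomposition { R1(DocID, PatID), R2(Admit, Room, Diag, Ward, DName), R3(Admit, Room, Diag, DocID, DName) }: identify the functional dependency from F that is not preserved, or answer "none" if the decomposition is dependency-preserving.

DocID, Ward → Room, DName: restricted closure across fragments reaches Room, DName.
Room, DName → DocID lies within R3.
Room → Ward lies within R2.
DocID → Ward, DName: restricted closure across fragments reaches Ward, DName.
Ward → Admit lies within R2.
Every dependency is enforceable on the fragments, so the decomposition is dependency-preserving.

none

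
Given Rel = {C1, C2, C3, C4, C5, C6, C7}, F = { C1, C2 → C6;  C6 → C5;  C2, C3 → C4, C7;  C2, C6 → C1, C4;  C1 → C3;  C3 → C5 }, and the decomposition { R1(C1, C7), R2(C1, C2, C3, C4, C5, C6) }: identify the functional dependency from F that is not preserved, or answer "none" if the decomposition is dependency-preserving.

C2, C3 → C4, C7

Check C2, C3 → C4, C7: no single fragment contains all of {C2, C3, C4, C7}, and the restricted closure of {C2, C3} across the fragments never reaches {C4, C7}.
C1, C2 → C6 is preserved.
C6 → C5 is preserved.
C2, C6 → C1, C4 is preserved.
C1 → C3 is preserved.
C3 → C5 is preserved.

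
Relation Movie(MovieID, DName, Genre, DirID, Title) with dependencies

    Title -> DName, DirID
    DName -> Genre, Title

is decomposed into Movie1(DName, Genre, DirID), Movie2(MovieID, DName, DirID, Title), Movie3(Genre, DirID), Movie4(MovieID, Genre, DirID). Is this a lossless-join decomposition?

Yes

Chase test. Columns are MovieID, DName, Genre, DirID, Title; row i has aⱼ where attribute j ∈ Moviei, else bᵢⱼ.
Initial tableau (one row per fragment):
  row 1: b11 a2 a3 a4 b15
  row 2: a1 a2 b23 a4 a5
  row 3: b31 b32 a3 a4 b35
  row 4: a1 b42 a3 a4 b45
Rows 1 and 2 agree on DName; apply DName→Genre, Title and equate their Genre, Title entries.
Row 2 is now all distinguished symbols — the join is lossless.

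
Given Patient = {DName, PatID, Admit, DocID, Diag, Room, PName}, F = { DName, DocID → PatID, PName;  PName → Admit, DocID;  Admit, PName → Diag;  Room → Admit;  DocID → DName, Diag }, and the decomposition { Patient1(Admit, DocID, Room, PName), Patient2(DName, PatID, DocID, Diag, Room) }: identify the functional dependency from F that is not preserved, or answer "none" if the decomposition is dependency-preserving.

DName, DocID → PatID, PName: restricted closure across fragments reaches PatID, PName.
PName → Admit, DocID lies within Patient1.
Admit, PName → Diag: restricted closure across fragments reaches Diag.
Room → Admit lies within Patient1.
DocID → DName, Diag lies within Patient2.
Every dependency is enforceable on the fragments, so the decomposition is dependency-preserving.

none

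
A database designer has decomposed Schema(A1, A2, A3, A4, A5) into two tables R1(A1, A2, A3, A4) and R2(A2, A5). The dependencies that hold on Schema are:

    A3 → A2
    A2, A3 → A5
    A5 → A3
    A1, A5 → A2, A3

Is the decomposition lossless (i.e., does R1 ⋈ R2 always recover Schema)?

No

Common attributes: R1 ∩ R2 = {A2}.
No dependency enlarges {A2}, so (A2)⁺ = {A2}.
The closure contains neither all of R1 = {A1, A2, A3, A4} nor all of R2 = {A2, A5}, so the common attributes are not a superkey of either fragment. The join is lossy.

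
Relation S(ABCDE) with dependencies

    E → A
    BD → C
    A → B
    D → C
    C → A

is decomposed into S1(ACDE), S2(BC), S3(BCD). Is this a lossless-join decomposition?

Yes

Chase test. Columns are ABCDE; row i has aⱼ where attribute j ∈ Si, else bᵢⱼ.
Initial tableau (one row per fragment):
  row 1: a1 b12 a3 a4 a5
  row 2: b21 a2 a3 b24 b25
  row 3: b31 a2 a3 a4 b35
Rows 1 and 2 agree on C; apply C→A and equate their A entries.
Rows 1 and 3 agree on C; apply C→A and equate their A entries.
Rows 1 and 2 agree on A; apply A→B and equate their B entries.
Row 1 is now all distinguished symbols — the join is lossless.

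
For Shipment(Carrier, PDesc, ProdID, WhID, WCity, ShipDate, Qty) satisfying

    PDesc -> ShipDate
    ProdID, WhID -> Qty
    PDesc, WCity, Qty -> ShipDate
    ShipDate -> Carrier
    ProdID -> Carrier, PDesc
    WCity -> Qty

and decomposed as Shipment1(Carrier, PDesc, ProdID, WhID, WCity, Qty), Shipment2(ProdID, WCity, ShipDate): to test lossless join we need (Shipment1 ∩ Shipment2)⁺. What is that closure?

Shipment1 ∩ Shipment2 = {ProdID, WCity}.
ProdID → Carrier, PDesc applies, adding Carrier, PDesc
WCity → Qty applies, adding Qty
PDesc → ShipDate applies, adding ShipDate
Closure: {Carrier, PDesc, ProdID, WCity, ShipDate, Qty}.

Carrier, PDesc, ProdID, WCity, ShipDate, Qty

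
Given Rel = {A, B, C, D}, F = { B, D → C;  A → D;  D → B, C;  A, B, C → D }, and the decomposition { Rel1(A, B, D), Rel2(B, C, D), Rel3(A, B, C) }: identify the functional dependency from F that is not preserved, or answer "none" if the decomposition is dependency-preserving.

none

B, D → C lies within Rel2.
A → D lies within Rel1.
D → B, C lies within Rel2.
A, B, C → D: restricted closure across fragments reaches D.
Every dependency is enforceable on the fragments, so the decomposition is dependency-preserving.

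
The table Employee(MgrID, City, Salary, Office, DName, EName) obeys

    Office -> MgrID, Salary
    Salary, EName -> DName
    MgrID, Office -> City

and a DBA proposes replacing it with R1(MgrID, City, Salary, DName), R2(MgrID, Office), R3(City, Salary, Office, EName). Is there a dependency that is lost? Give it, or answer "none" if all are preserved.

Salary, EName -> DName

Check Salary, EName → DName: no single fragment contains all of {Salary, DName, EName}, and the restricted closure of {Salary, EName} across the fragments never reaches {DName}.
Office → MgrID, Salary is preserved.
MgrID, Office → City is preserved.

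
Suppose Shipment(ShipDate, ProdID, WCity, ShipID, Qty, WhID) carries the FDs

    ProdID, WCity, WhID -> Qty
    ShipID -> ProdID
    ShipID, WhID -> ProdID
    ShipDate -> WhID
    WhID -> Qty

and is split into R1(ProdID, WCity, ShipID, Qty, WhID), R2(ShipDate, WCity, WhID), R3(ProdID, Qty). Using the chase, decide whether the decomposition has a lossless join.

Chase test. Columns are ShipDate, ProdID, WCity, ShipID, Qty, WhID; row i has aⱼ where attribute j ∈ Ri, else bᵢⱼ.
Initial tableau (one row per fragment):
  row 1: b11 a2 a3 a4 a5 a6
  row 2: a1 b22 a3 b24 b25 a6
  row 3: b31 a2 b33 b34 a5 b36
Rows 1 and 2 agree on WhID; apply WhID→Qty and equate their Qty entries.
No row becomes fully distinguished — the join is lossy.

No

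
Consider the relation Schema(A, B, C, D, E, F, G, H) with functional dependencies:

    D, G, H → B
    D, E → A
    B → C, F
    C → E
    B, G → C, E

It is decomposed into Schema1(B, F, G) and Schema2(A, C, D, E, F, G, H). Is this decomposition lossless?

No

Common attributes: Schema1 ∩ Schema2 = {F, G}.
No dependency enlarges {F, G}, so (F, G)⁺ = {F, G}.
The closure contains neither all of Schema1 = {B, F, G} nor all of Schema2 = {A, C, D, E, F, G, H}, so the common attributes are not a superkey of either fragment. The join is lossy.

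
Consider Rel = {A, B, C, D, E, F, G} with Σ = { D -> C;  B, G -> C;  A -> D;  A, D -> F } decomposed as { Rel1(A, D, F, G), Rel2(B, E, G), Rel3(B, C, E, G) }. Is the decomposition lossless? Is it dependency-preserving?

Lossless test (chase): Rows 2 and 3 agree on B, G; apply B, G→C and equate their C entries. No row becomes fully distinguished — the join is lossy.
Dependency preservation: the restricted closure of {D} across the fragments never reaches {C}, so D → C cannot be enforced without a join — not preserved.

lossy and not dependency-preserving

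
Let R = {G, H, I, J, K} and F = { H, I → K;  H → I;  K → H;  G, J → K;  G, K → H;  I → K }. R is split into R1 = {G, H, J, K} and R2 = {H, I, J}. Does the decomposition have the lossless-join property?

Yes

Common attributes: R1 ∩ R2 = {H, J}.
Closure of {H, J}: H → I applies, adding I; I → K applies, adding K. So (H, J)⁺ = {H, I, J, K}.
This closure contains every attribute of R2, so R1 ∩ R2 → R2. The join is lossless.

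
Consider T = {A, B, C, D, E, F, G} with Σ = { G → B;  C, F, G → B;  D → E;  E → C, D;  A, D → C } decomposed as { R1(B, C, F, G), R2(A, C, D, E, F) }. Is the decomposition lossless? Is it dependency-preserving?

lossy but dependency-preserving

Lossless test: (C, F)⁺ = {C, F}, which is a superkey of neither fragment — lossy.
Dependency preservation: every FD's attributes lie within a single fragment, so each can be enforced locally — preserved.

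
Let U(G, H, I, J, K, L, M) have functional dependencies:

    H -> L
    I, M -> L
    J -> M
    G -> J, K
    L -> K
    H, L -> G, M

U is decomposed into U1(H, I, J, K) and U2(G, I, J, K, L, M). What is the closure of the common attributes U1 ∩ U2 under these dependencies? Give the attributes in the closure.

U1 ∩ U2 = {I, J, K}.
J → M applies, adding M
I, M → L applies, adding L
Closure: {I, J, K, L, M}.

I, J, K, L, M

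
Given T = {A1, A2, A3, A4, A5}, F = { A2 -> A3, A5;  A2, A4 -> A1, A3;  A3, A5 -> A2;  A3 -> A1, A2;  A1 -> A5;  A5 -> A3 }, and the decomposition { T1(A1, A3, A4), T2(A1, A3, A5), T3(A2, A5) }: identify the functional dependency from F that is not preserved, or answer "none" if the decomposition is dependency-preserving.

none

A2 → A3, A5: restricted closure across fragments reaches A3, A5.
A2, A4 → A1, A3: restricted closure across fragments reaches A1, A3.
A3, A5 → A2: restricted closure across fragments reaches A2.
A3 → A1, A2: restricted closure across fragments reaches A1, A2.
A1 → A5 lies within T2.
A5 → A3 lies within T2.
Every dependency is enforceable on the fragments, so the decomposition is dependency-preserving.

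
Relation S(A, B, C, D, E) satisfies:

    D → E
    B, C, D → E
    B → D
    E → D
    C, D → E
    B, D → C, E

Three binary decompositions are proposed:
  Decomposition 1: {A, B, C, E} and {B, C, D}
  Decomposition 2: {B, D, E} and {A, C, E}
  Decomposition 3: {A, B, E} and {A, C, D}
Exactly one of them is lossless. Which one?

Decomposition 1: common = {B, C}, closure = {B, C, D, E} → lossless.
Decomposition 2: common = {E}, closure = {D, E} → lossy.
Decomposition 3: common = {A}, closure = {A} → lossy.

Decomposition 1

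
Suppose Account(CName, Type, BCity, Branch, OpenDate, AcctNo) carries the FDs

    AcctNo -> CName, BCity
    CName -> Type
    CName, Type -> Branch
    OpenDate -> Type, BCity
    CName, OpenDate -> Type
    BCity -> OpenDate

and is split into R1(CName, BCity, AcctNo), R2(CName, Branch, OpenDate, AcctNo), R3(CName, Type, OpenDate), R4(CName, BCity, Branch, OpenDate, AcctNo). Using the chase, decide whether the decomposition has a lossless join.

Yes

Chase test. Columns are CName, Type, BCity, Branch, OpenDate, AcctNo; row i has aⱼ where attribute j ∈ Ri, else bᵢⱼ.
Initial tableau (one row per fragment):
  row 1: a1 b12 a3 b14 b15 a6
  row 2: a1 b22 b23 a4 a5 a6
  row 3: a1 a2 b33 b34 a5 b36
  row 4: a1 b42 a3 a4 a5 a6
Rows 1 and 2 agree on AcctNo; apply AcctNo→CName, BCity and equate their CName, BCity entries.
Rows 1 and 2 agree on CName; apply CName→Type and equate their Type entries.
Rows 1 and 3 agree on CName; apply CName→Type and equate their Type entries.
Rows 1 and 4 agree on CName; apply CName→Type and equate their Type entries.
Rows 1 and 2 agree on CName, Type; apply CName, Type→Branch and equate their Branch entries.
Rows 1 and 3 agree on CName, Type; apply CName, Type→Branch and equate their Branch entries.
Rows 2 and 3 agree on OpenDate; apply OpenDate→Type, BCity and equate their Type, BCity entries.
Rows 1 and 2 agree on BCity; apply BCity→OpenDate and equate their OpenDate entries.
Row 1 is now all distinguished symbols — the join is lossless.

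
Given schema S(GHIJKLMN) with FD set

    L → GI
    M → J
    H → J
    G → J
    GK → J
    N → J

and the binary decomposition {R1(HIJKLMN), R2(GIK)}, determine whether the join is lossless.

Common attributes: R1 ∩ R2 = {IK}.
No dependency enlarges {IK}, so (IK)⁺ = {IK}.
The closure contains neither all of R1 = {HIJKLMN} nor all of R2 = {GIK}, so the common attributes are not a superkey of either fragment. The join is lossy.

No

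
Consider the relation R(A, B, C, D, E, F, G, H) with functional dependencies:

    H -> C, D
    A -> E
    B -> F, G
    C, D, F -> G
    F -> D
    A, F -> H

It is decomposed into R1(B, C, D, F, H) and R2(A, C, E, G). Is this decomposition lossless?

Common attributes: R1 ∩ R2 = {C}.
No dependency enlarges {C}, so (C)⁺ = {C}.
The closure contains neither all of R1 = {B, C, D, F, H} nor all of R2 = {A, C, E, G}, so the common attributes are not a superkey of either fragment. The join is lossy.

No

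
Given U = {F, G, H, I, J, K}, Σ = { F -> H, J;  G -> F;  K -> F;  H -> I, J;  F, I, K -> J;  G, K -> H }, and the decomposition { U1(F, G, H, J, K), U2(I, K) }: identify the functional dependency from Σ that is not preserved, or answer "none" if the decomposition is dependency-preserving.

H -> I, J

Check H → I, J: no single fragment contains all of {H, I, J}, and the restricted closure of {H} across the fragments never reaches {I, J}.
F → H, J is preserved.
G → F is preserved.
K → F is preserved.
F, I, K → J is preserved.
G, K → H is preserved.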